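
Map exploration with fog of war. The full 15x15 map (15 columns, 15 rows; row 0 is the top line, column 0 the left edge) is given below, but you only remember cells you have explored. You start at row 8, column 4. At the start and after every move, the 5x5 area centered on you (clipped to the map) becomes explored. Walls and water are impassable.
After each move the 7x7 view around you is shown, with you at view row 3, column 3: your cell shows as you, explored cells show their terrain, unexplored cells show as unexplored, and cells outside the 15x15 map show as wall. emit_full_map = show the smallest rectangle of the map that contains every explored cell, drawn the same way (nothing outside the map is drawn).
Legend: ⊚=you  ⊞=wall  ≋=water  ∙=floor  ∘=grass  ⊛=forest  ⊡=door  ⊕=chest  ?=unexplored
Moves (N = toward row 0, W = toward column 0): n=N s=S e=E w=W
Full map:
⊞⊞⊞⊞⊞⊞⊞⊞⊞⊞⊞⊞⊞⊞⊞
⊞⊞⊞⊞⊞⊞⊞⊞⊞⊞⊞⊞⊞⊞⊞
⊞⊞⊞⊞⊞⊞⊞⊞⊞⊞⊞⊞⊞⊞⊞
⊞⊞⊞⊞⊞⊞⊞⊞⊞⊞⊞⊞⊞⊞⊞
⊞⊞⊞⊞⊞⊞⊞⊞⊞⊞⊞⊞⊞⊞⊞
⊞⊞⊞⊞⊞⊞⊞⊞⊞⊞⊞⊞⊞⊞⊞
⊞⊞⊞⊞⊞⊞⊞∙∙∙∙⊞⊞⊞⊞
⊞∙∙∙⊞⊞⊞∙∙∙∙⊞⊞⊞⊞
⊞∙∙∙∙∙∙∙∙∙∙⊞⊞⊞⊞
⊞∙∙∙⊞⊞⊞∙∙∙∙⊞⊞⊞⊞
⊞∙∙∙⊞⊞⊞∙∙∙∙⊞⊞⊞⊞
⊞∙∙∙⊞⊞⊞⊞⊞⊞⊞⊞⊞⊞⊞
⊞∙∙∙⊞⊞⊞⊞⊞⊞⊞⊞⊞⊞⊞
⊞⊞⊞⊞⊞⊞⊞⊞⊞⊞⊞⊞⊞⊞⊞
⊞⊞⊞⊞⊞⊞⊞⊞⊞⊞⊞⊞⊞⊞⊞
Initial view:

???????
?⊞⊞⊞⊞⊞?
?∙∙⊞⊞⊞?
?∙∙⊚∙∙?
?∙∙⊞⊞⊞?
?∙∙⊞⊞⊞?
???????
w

???????
?⊞⊞⊞⊞⊞⊞
?∙∙∙⊞⊞⊞
?∙∙⊚∙∙∙
?∙∙∙⊞⊞⊞
?∙∙∙⊞⊞⊞
???????

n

???????
?⊞⊞⊞⊞⊞?
?⊞⊞⊞⊞⊞⊞
?∙∙⊚⊞⊞⊞
?∙∙∙∙∙∙
?∙∙∙⊞⊞⊞
?∙∙∙⊞⊞⊞

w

⊞??????
⊞⊞⊞⊞⊞⊞⊞
⊞⊞⊞⊞⊞⊞⊞
⊞⊞∙⊚∙⊞⊞
⊞⊞∙∙∙∙∙
⊞⊞∙∙∙⊞⊞
⊞?∙∙∙⊞⊞

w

⊞⊞?????
⊞⊞⊞⊞⊞⊞⊞
⊞⊞⊞⊞⊞⊞⊞
⊞⊞⊞⊚∙∙⊞
⊞⊞⊞∙∙∙∙
⊞⊞⊞∙∙∙⊞
⊞⊞?∙∙∙⊞

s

⊞⊞⊞⊞⊞⊞⊞
⊞⊞⊞⊞⊞⊞⊞
⊞⊞⊞∙∙∙⊞
⊞⊞⊞⊚∙∙∙
⊞⊞⊞∙∙∙⊞
⊞⊞⊞∙∙∙⊞
⊞⊞?????

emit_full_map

⊞⊞⊞⊞⊞⊞?
⊞⊞⊞⊞⊞⊞⊞
⊞∙∙∙⊞⊞⊞
⊞⊚∙∙∙∙∙
⊞∙∙∙⊞⊞⊞
⊞∙∙∙⊞⊞⊞

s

⊞⊞⊞⊞⊞⊞⊞
⊞⊞⊞∙∙∙⊞
⊞⊞⊞∙∙∙∙
⊞⊞⊞⊚∙∙⊞
⊞⊞⊞∙∙∙⊞
⊞⊞⊞∙∙∙?
⊞⊞?????

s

⊞⊞⊞∙∙∙⊞
⊞⊞⊞∙∙∙∙
⊞⊞⊞∙∙∙⊞
⊞⊞⊞⊚∙∙⊞
⊞⊞⊞∙∙∙?
⊞⊞⊞∙∙∙?
⊞⊞?????

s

⊞⊞⊞∙∙∙∙
⊞⊞⊞∙∙∙⊞
⊞⊞⊞∙∙∙⊞
⊞⊞⊞⊚∙∙?
⊞⊞⊞∙∙∙?
⊞⊞⊞⊞⊞⊞?
⊞⊞?????

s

⊞⊞⊞∙∙∙⊞
⊞⊞⊞∙∙∙⊞
⊞⊞⊞∙∙∙?
⊞⊞⊞⊚∙∙?
⊞⊞⊞⊞⊞⊞?
⊞⊞⊞⊞⊞⊞?
⊞⊞⊞⊞⊞⊞⊞

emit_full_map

⊞⊞⊞⊞⊞⊞?
⊞⊞⊞⊞⊞⊞⊞
⊞∙∙∙⊞⊞⊞
⊞∙∙∙∙∙∙
⊞∙∙∙⊞⊞⊞
⊞∙∙∙⊞⊞⊞
⊞∙∙∙???
⊞⊚∙∙???
⊞⊞⊞⊞???
⊞⊞⊞⊞???

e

⊞⊞∙∙∙⊞⊞
⊞⊞∙∙∙⊞⊞
⊞⊞∙∙∙⊞?
⊞⊞∙⊚∙⊞?
⊞⊞⊞⊞⊞⊞?
⊞⊞⊞⊞⊞⊞?
⊞⊞⊞⊞⊞⊞⊞

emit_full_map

⊞⊞⊞⊞⊞⊞?
⊞⊞⊞⊞⊞⊞⊞
⊞∙∙∙⊞⊞⊞
⊞∙∙∙∙∙∙
⊞∙∙∙⊞⊞⊞
⊞∙∙∙⊞⊞⊞
⊞∙∙∙⊞??
⊞∙⊚∙⊞??
⊞⊞⊞⊞⊞??
⊞⊞⊞⊞⊞??


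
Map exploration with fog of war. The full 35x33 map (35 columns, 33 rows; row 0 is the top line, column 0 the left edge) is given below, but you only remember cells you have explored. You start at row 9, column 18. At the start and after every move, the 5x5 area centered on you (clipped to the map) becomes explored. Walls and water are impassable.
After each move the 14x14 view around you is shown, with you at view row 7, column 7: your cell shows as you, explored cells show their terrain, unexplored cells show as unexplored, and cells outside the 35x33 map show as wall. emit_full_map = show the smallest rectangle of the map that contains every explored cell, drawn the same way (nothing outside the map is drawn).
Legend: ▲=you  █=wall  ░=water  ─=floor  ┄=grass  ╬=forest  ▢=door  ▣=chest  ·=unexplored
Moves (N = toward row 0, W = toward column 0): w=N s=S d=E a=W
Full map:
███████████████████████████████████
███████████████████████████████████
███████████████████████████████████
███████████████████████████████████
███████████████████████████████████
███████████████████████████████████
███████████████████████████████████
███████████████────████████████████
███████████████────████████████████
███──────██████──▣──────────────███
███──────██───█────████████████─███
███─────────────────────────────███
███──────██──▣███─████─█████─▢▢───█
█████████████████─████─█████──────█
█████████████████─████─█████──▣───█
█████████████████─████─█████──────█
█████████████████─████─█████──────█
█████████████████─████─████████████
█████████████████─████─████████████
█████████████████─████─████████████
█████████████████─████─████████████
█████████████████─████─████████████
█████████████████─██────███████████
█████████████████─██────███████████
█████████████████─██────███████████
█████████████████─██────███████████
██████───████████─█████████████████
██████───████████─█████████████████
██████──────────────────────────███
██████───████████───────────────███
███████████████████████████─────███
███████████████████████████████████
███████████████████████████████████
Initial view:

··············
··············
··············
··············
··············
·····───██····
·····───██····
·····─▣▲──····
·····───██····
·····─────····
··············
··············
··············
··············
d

··············
··············
··············
··············
··············
····───███····
····───███····
····─▣─▲──····
····───███····
····──────····
··············
··············
··············
··············

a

··············
··············
··············
··············
··············
·····───███···
·····───███···
·····─▣▲───···
·····───███···
·····──────···
··············
··············
··············
··············

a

··············
··············
··············
··············
··············
·····────███··
·····────███··
·····──▲────··
·····────███··
·····───────··
··············
··············
··············
··············

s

··············
··············
··············
··············
·····────███··
·····────███··
·····──▣────··
·····──▲─███··
·····───────··
·····██─██····
··············
··············
··············
··············

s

··············
··············
··············
·····────███··
·····────███··
·····──▣────··
·····────███··
·····──▲────··
·····██─██····
·····██─██····
··············
··············
··············
··············

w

··············
··············
··············
··············
·····────███··
·····────███··
·····──▣────··
·····──▲─███··
·····───────··
·····██─██····
·····██─██····
··············
··············
··············

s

··············
··············
··············
·····────███··
·····────███··
·····──▣────··
·····────███··
·····──▲────··
·····██─██····
·····██─██····
··············
··············
··············
··············

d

··············
··············
··············
····────███···
····────███···
····──▣────···
····────███···
····───▲───···
····██─███····
····██─███····
··············
··············
··············
··············

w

··············
··············
··············
··············
····────███···
····────███···
····──▣────···
····───▲███···
····───────···
····██─███····
····██─███····
··············
··············
··············

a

··············
··············
··············
··············
·····────███··
·····────███··
·····──▣────··
·····──▲─███··
·····───────··
·····██─███···
·····██─███···
··············
··············
··············

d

··············
··············
··············
··············
····────███···
····────███···
····──▣────···
····───▲███···
····───────···
····██─███····
····██─███····
··············
··············
··············

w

··············
··············
··············
··············
··············
····────███···
····────███···
····──▣▲───···
····────███···
····───────···
····██─███····
····██─███····
··············
··············

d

··············
··············
··············
··············
··············
···────███····
···────███····
···──▣─▲──····
···────███····
···───────····
···██─███·····
···██─███·····
··············
··············

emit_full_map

────███
────███
──▣─▲──
────███
───────
██─███·
██─███·

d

··············
··············
··············
··············
··············
··────████····
··────████····
··──▣──▲──····
··────████····
··────────····
··██─███······
··██─███······
··············
··············

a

··············
··············
··············
··············
··············
···────████···
···────████···
···──▣─▲───···
···────████···
···────────···
···██─███·····
···██─███·····
··············
··············

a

··············
··············
··············
··············
··············
····────████··
····────████··
····──▣▲────··
····────████··
····────────··
····██─███····
····██─███····
··············
··············

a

··············
··············
··············
··············
··············
·····────████·
·····────████·
·····──▲─────·
·····────████·
·····────────·
·····██─███···
·····██─███···
··············
··············

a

··············
··············
··············
··············
··············
·····█────████
·····█────████
·····█─▲▣─────
·····█────████
·····─────────
······██─███··
······██─███··
··············
··············

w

··············
··············
··············
··············
··············
·····█████····
·····█────████
·····█─▲──████
·····█──▣─────
·····█────████
·····─────────
······██─███··
······██─███··
··············

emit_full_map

█████····
█────████
█─▲──████
█──▣─────
█────████
─────────
·██─███··
·██─███··


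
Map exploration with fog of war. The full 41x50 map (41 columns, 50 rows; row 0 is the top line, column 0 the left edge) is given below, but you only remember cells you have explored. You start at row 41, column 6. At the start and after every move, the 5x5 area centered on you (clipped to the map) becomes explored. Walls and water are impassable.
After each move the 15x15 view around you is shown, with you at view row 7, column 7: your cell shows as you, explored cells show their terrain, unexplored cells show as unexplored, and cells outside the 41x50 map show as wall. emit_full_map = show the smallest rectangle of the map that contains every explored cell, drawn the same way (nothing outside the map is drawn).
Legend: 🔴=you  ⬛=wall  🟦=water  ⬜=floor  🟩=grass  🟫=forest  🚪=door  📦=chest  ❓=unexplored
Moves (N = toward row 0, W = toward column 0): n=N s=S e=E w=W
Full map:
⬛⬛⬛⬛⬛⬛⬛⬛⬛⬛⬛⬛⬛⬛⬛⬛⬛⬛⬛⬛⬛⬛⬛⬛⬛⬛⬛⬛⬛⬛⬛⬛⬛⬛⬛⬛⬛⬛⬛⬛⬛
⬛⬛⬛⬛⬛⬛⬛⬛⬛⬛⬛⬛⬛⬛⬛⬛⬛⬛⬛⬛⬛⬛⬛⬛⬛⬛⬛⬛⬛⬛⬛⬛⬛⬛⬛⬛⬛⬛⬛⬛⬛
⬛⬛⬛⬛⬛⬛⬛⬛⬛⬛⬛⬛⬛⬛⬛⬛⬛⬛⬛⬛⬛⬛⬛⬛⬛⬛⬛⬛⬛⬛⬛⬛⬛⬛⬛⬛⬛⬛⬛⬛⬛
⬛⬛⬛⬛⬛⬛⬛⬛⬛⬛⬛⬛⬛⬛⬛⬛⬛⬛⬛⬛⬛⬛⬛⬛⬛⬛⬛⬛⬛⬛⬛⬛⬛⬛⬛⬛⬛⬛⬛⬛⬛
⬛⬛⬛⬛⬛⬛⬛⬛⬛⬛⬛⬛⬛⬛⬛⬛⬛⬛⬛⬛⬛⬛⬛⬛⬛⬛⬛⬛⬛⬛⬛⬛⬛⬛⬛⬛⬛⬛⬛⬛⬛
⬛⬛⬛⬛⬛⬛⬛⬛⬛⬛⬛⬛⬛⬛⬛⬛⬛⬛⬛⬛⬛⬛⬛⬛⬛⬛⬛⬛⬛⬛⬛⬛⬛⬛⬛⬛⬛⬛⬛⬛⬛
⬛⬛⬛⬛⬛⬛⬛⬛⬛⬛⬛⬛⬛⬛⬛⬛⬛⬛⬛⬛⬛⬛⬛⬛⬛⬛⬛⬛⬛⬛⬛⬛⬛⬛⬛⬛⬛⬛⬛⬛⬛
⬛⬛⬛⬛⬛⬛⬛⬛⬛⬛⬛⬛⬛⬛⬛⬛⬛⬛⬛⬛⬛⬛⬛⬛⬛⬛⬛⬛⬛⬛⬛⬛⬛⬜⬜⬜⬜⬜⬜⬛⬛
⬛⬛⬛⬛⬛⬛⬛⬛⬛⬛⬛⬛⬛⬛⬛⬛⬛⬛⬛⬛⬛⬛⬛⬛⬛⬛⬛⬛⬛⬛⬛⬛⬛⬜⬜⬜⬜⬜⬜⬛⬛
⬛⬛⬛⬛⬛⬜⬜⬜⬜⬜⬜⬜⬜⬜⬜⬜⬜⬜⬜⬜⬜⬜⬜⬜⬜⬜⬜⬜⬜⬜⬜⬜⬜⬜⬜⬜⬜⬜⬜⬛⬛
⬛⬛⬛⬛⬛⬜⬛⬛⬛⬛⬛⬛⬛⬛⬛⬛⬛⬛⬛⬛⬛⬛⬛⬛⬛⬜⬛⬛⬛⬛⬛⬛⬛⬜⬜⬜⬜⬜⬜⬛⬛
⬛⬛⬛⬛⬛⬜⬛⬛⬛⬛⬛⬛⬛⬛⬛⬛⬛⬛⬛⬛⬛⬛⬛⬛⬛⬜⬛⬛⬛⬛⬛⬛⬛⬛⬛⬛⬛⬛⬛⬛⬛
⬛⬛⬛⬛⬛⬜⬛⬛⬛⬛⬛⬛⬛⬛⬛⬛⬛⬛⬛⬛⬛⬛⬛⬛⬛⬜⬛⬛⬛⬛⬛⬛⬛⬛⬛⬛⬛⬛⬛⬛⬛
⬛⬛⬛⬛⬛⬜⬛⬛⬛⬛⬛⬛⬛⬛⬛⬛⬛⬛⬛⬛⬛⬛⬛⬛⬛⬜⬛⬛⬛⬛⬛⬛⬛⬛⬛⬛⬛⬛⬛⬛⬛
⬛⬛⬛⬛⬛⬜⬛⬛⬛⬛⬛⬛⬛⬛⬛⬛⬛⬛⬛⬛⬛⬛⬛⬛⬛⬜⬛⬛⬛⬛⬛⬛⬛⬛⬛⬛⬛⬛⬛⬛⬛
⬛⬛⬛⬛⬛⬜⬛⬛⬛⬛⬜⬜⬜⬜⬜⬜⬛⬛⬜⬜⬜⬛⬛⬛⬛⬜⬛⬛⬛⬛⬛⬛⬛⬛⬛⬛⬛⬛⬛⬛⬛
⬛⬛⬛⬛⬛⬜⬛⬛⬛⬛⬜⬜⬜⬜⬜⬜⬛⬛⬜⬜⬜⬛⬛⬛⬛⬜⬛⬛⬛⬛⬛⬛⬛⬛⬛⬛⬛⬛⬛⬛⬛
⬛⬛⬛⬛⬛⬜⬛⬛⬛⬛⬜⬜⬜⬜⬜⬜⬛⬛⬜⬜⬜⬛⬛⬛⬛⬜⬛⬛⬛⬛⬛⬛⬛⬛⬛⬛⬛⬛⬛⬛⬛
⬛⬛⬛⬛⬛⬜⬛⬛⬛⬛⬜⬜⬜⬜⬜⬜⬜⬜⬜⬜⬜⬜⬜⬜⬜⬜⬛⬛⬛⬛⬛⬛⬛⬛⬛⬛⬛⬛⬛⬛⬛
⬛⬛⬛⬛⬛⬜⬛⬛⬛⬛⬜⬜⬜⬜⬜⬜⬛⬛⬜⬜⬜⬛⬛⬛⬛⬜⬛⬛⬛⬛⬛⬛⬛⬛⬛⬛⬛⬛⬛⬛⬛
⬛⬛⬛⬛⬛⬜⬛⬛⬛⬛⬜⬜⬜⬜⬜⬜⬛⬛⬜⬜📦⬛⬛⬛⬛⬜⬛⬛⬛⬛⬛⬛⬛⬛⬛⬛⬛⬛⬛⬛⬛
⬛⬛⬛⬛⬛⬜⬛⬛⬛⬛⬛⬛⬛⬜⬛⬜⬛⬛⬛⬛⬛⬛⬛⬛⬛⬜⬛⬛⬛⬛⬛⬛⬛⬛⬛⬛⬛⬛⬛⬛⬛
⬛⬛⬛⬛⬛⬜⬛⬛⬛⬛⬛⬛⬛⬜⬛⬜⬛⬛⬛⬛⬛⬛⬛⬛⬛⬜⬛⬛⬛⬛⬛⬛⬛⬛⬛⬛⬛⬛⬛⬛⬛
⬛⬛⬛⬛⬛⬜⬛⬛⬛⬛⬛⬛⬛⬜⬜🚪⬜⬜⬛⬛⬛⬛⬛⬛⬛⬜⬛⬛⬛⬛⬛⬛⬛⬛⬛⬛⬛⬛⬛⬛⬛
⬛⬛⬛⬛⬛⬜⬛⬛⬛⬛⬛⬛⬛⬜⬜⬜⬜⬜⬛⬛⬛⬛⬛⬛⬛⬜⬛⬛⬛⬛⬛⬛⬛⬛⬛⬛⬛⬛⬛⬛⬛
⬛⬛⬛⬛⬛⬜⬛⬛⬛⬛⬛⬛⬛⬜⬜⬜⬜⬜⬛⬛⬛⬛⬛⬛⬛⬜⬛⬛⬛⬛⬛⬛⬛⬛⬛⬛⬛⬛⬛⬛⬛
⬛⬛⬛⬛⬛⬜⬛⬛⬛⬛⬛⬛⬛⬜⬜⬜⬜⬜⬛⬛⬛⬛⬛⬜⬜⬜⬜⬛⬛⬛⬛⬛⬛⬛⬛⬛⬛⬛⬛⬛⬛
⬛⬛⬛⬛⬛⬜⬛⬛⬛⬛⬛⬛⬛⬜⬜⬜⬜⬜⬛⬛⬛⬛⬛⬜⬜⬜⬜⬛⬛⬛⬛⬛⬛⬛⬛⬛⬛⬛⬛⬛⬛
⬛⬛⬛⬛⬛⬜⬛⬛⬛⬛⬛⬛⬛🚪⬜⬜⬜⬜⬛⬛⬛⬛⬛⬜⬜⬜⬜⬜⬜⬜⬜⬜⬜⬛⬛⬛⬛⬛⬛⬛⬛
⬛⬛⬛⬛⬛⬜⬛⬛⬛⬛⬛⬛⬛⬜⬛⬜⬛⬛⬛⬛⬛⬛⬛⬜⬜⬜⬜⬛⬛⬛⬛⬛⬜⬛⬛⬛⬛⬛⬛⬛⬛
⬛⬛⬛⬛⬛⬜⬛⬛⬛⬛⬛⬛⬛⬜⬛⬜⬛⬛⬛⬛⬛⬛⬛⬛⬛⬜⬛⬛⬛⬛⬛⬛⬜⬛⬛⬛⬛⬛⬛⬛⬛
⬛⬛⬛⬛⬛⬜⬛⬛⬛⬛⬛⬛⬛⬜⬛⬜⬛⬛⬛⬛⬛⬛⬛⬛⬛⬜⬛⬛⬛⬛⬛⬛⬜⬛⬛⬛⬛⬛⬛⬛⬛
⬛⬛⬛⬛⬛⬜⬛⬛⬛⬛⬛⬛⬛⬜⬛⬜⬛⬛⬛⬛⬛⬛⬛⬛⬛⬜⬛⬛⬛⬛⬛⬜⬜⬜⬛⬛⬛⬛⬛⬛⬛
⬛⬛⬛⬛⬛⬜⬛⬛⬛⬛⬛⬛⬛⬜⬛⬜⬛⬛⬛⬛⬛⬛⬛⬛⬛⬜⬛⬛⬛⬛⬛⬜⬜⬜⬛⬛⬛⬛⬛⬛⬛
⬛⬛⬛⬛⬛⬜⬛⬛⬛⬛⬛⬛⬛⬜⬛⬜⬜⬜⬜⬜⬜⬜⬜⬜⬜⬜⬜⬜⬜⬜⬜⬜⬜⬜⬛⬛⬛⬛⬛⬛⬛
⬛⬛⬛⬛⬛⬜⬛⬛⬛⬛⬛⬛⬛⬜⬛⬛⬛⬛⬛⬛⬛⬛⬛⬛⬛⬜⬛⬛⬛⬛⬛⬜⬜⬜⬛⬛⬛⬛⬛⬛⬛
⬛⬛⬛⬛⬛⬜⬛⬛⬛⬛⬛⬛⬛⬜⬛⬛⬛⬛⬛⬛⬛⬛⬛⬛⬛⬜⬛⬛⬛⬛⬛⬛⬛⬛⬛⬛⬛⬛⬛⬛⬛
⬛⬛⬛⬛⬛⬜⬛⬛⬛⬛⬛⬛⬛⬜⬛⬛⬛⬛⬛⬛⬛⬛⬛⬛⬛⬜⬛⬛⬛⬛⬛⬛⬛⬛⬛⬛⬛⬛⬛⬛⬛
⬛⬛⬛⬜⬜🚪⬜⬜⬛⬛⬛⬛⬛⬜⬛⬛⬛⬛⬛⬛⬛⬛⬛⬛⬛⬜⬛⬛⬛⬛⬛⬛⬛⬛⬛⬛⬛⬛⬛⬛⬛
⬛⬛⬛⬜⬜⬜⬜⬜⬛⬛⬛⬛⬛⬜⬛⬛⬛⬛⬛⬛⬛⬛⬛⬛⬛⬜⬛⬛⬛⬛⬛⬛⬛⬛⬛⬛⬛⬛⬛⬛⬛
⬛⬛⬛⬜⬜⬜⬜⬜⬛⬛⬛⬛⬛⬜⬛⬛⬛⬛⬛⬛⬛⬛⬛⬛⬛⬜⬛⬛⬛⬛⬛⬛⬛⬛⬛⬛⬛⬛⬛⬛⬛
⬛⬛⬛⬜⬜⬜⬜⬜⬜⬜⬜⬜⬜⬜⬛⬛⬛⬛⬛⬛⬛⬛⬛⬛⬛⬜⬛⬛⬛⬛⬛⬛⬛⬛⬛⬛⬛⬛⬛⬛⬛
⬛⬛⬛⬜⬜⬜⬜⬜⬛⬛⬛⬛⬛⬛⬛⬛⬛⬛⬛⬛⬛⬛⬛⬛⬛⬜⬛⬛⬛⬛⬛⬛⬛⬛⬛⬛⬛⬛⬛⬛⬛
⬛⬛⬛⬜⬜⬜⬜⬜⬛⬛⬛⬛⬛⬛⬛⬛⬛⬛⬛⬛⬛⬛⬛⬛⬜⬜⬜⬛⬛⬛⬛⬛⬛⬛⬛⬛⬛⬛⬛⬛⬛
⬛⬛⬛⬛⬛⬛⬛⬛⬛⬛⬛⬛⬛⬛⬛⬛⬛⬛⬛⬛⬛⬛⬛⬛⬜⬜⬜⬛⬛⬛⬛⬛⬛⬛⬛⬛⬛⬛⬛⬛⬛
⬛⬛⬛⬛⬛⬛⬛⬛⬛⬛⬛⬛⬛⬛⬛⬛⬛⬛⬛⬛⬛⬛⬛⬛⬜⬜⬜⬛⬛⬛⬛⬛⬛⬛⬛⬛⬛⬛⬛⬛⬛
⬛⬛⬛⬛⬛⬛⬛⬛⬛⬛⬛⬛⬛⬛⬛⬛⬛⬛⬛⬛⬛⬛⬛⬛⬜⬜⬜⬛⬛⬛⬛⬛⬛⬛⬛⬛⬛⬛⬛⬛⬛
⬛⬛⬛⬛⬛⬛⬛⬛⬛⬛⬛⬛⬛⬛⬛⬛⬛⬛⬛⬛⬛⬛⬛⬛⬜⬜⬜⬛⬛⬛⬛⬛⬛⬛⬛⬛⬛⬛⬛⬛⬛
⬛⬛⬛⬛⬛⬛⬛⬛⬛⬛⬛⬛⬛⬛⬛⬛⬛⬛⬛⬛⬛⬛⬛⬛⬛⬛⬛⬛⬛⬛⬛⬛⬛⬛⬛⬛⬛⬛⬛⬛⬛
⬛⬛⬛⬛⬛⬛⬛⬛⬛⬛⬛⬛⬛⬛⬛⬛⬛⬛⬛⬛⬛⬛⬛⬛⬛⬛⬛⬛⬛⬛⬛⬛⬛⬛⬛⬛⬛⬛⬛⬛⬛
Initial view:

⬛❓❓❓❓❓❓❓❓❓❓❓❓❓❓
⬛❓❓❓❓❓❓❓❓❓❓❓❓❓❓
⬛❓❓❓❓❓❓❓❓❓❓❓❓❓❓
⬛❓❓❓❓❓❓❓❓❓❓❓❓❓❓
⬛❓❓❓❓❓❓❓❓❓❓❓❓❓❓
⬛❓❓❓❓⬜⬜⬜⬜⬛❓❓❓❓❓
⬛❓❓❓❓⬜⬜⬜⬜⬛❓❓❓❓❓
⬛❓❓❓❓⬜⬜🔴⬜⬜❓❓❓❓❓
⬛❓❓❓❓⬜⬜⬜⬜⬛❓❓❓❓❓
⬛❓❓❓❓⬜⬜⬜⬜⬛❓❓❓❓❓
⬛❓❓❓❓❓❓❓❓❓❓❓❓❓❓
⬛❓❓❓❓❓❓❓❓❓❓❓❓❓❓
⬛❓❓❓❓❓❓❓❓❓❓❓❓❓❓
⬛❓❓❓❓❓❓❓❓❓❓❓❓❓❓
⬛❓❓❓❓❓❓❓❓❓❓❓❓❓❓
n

⬛❓❓❓❓❓❓❓❓❓❓❓❓❓❓
⬛❓❓❓❓❓❓❓❓❓❓❓❓❓❓
⬛❓❓❓❓❓❓❓❓❓❓❓❓❓❓
⬛❓❓❓❓❓❓❓❓❓❓❓❓❓❓
⬛❓❓❓❓❓❓❓❓❓❓❓❓❓❓
⬛❓❓❓❓⬜🚪⬜⬜⬛❓❓❓❓❓
⬛❓❓❓❓⬜⬜⬜⬜⬛❓❓❓❓❓
⬛❓❓❓❓⬜⬜🔴⬜⬛❓❓❓❓❓
⬛❓❓❓❓⬜⬜⬜⬜⬜❓❓❓❓❓
⬛❓❓❓❓⬜⬜⬜⬜⬛❓❓❓❓❓
⬛❓❓❓❓⬜⬜⬜⬜⬛❓❓❓❓❓
⬛❓❓❓❓❓❓❓❓❓❓❓❓❓❓
⬛❓❓❓❓❓❓❓❓❓❓❓❓❓❓
⬛❓❓❓❓❓❓❓❓❓❓❓❓❓❓
⬛❓❓❓❓❓❓❓❓❓❓❓❓❓❓

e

❓❓❓❓❓❓❓❓❓❓❓❓❓❓❓
❓❓❓❓❓❓❓❓❓❓❓❓❓❓❓
❓❓❓❓❓❓❓❓❓❓❓❓❓❓❓
❓❓❓❓❓❓❓❓❓❓❓❓❓❓❓
❓❓❓❓❓❓❓❓❓❓❓❓❓❓❓
❓❓❓❓⬜🚪⬜⬜⬛⬛❓❓❓❓❓
❓❓❓❓⬜⬜⬜⬜⬛⬛❓❓❓❓❓
❓❓❓❓⬜⬜⬜🔴⬛⬛❓❓❓❓❓
❓❓❓❓⬜⬜⬜⬜⬜⬜❓❓❓❓❓
❓❓❓❓⬜⬜⬜⬜⬛⬛❓❓❓❓❓
❓❓❓❓⬜⬜⬜⬜⬛❓❓❓❓❓❓
❓❓❓❓❓❓❓❓❓❓❓❓❓❓❓
❓❓❓❓❓❓❓❓❓❓❓❓❓❓❓
❓❓❓❓❓❓❓❓❓❓❓❓❓❓❓
❓❓❓❓❓❓❓❓❓❓❓❓❓❓❓

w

⬛❓❓❓❓❓❓❓❓❓❓❓❓❓❓
⬛❓❓❓❓❓❓❓❓❓❓❓❓❓❓
⬛❓❓❓❓❓❓❓❓❓❓❓❓❓❓
⬛❓❓❓❓❓❓❓❓❓❓❓❓❓❓
⬛❓❓❓❓❓❓❓❓❓❓❓❓❓❓
⬛❓❓❓❓⬜🚪⬜⬜⬛⬛❓❓❓❓
⬛❓❓❓❓⬜⬜⬜⬜⬛⬛❓❓❓❓
⬛❓❓❓❓⬜⬜🔴⬜⬛⬛❓❓❓❓
⬛❓❓❓❓⬜⬜⬜⬜⬜⬜❓❓❓❓
⬛❓❓❓❓⬜⬜⬜⬜⬛⬛❓❓❓❓
⬛❓❓❓❓⬜⬜⬜⬜⬛❓❓❓❓❓
⬛❓❓❓❓❓❓❓❓❓❓❓❓❓❓
⬛❓❓❓❓❓❓❓❓❓❓❓❓❓❓
⬛❓❓❓❓❓❓❓❓❓❓❓❓❓❓
⬛❓❓❓❓❓❓❓❓❓❓❓❓❓❓

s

⬛❓❓❓❓❓❓❓❓❓❓❓❓❓❓
⬛❓❓❓❓❓❓❓❓❓❓❓❓❓❓
⬛❓❓❓❓❓❓❓❓❓❓❓❓❓❓
⬛❓❓❓❓❓❓❓❓❓❓❓❓❓❓
⬛❓❓❓❓⬜🚪⬜⬜⬛⬛❓❓❓❓
⬛❓❓❓❓⬜⬜⬜⬜⬛⬛❓❓❓❓
⬛❓❓❓❓⬜⬜⬜⬜⬛⬛❓❓❓❓
⬛❓❓❓❓⬜⬜🔴⬜⬜⬜❓❓❓❓
⬛❓❓❓❓⬜⬜⬜⬜⬛⬛❓❓❓❓
⬛❓❓❓❓⬜⬜⬜⬜⬛❓❓❓❓❓
⬛❓❓❓❓❓❓❓❓❓❓❓❓❓❓
⬛❓❓❓❓❓❓❓❓❓❓❓❓❓❓
⬛❓❓❓❓❓❓❓❓❓❓❓❓❓❓
⬛❓❓❓❓❓❓❓❓❓❓❓❓❓❓
⬛❓❓❓❓❓❓❓❓❓❓❓❓❓❓

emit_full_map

⬜🚪⬜⬜⬛⬛
⬜⬜⬜⬜⬛⬛
⬜⬜⬜⬜⬛⬛
⬜⬜🔴⬜⬜⬜
⬜⬜⬜⬜⬛⬛
⬜⬜⬜⬜⬛❓

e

❓❓❓❓❓❓❓❓❓❓❓❓❓❓❓
❓❓❓❓❓❓❓❓❓❓❓❓❓❓❓
❓❓❓❓❓❓❓❓❓❓❓❓❓❓❓
❓❓❓❓❓❓❓❓❓❓❓❓❓❓❓
❓❓❓❓⬜🚪⬜⬜⬛⬛❓❓❓❓❓
❓❓❓❓⬜⬜⬜⬜⬛⬛❓❓❓❓❓
❓❓❓❓⬜⬜⬜⬜⬛⬛❓❓❓❓❓
❓❓❓❓⬜⬜⬜🔴⬜⬜❓❓❓❓❓
❓❓❓❓⬜⬜⬜⬜⬛⬛❓❓❓❓❓
❓❓❓❓⬜⬜⬜⬜⬛⬛❓❓❓❓❓
❓❓❓❓❓❓❓❓❓❓❓❓❓❓❓
❓❓❓❓❓❓❓❓❓❓❓❓❓❓❓
❓❓❓❓❓❓❓❓❓❓❓❓❓❓❓
❓❓❓❓❓❓❓❓❓❓❓❓❓❓❓
❓❓❓❓❓❓❓❓❓❓❓❓❓❓❓

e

❓❓❓❓❓❓❓❓❓❓❓❓❓❓❓
❓❓❓❓❓❓❓❓❓❓❓❓❓❓❓
❓❓❓❓❓❓❓❓❓❓❓❓❓❓❓
❓❓❓❓❓❓❓❓❓❓❓❓❓❓❓
❓❓❓⬜🚪⬜⬜⬛⬛❓❓❓❓❓❓
❓❓❓⬜⬜⬜⬜⬛⬛⬛❓❓❓❓❓
❓❓❓⬜⬜⬜⬜⬛⬛⬛❓❓❓❓❓
❓❓❓⬜⬜⬜⬜🔴⬜⬜❓❓❓❓❓
❓❓❓⬜⬜⬜⬜⬛⬛⬛❓❓❓❓❓
❓❓❓⬜⬜⬜⬜⬛⬛⬛❓❓❓❓❓
❓❓❓❓❓❓❓❓❓❓❓❓❓❓❓
❓❓❓❓❓❓❓❓❓❓❓❓❓❓❓
❓❓❓❓❓❓❓❓❓❓❓❓❓❓❓
❓❓❓❓❓❓❓❓❓❓❓❓❓❓❓
❓❓❓❓❓❓❓❓❓❓❓❓❓❓❓

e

❓❓❓❓❓❓❓❓❓❓❓❓❓❓❓
❓❓❓❓❓❓❓❓❓❓❓❓❓❓❓
❓❓❓❓❓❓❓❓❓❓❓❓❓❓❓
❓❓❓❓❓❓❓❓❓❓❓❓❓❓❓
❓❓⬜🚪⬜⬜⬛⬛❓❓❓❓❓❓❓
❓❓⬜⬜⬜⬜⬛⬛⬛⬛❓❓❓❓❓
❓❓⬜⬜⬜⬜⬛⬛⬛⬛❓❓❓❓❓
❓❓⬜⬜⬜⬜⬜🔴⬜⬜❓❓❓❓❓
❓❓⬜⬜⬜⬜⬛⬛⬛⬛❓❓❓❓❓
❓❓⬜⬜⬜⬜⬛⬛⬛⬛❓❓❓❓❓
❓❓❓❓❓❓❓❓❓❓❓❓❓❓❓
❓❓❓❓❓❓❓❓❓❓❓❓❓❓❓
❓❓❓❓❓❓❓❓❓❓❓❓❓❓❓
❓❓❓❓❓❓❓❓❓❓❓❓❓❓❓
❓❓❓❓❓❓❓❓❓❓❓❓❓❓❓

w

❓❓❓❓❓❓❓❓❓❓❓❓❓❓❓
❓❓❓❓❓❓❓❓❓❓❓❓❓❓❓
❓❓❓❓❓❓❓❓❓❓❓❓❓❓❓
❓❓❓❓❓❓❓❓❓❓❓❓❓❓❓
❓❓❓⬜🚪⬜⬜⬛⬛❓❓❓❓❓❓
❓❓❓⬜⬜⬜⬜⬛⬛⬛⬛❓❓❓❓
❓❓❓⬜⬜⬜⬜⬛⬛⬛⬛❓❓❓❓
❓❓❓⬜⬜⬜⬜🔴⬜⬜⬜❓❓❓❓
❓❓❓⬜⬜⬜⬜⬛⬛⬛⬛❓❓❓❓
❓❓❓⬜⬜⬜⬜⬛⬛⬛⬛❓❓❓❓
❓❓❓❓❓❓❓❓❓❓❓❓❓❓❓
❓❓❓❓❓❓❓❓❓❓❓❓❓❓❓
❓❓❓❓❓❓❓❓❓❓❓❓❓❓❓
❓❓❓❓❓❓❓❓❓❓❓❓❓❓❓
❓❓❓❓❓❓❓❓❓❓❓❓❓❓❓

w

❓❓❓❓❓❓❓❓❓❓❓❓❓❓❓
❓❓❓❓❓❓❓❓❓❓❓❓❓❓❓
❓❓❓❓❓❓❓❓❓❓❓❓❓❓❓
❓❓❓❓❓❓❓❓❓❓❓❓❓❓❓
❓❓❓❓⬜🚪⬜⬜⬛⬛❓❓❓❓❓
❓❓❓❓⬜⬜⬜⬜⬛⬛⬛⬛❓❓❓
❓❓❓❓⬜⬜⬜⬜⬛⬛⬛⬛❓❓❓
❓❓❓❓⬜⬜⬜🔴⬜⬜⬜⬜❓❓❓
❓❓❓❓⬜⬜⬜⬜⬛⬛⬛⬛❓❓❓
❓❓❓❓⬜⬜⬜⬜⬛⬛⬛⬛❓❓❓
❓❓❓❓❓❓❓❓❓❓❓❓❓❓❓
❓❓❓❓❓❓❓❓❓❓❓❓❓❓❓
❓❓❓❓❓❓❓❓❓❓❓❓❓❓❓
❓❓❓❓❓❓❓❓❓❓❓❓❓❓❓
❓❓❓❓❓❓❓❓❓❓❓❓❓❓❓

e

❓❓❓❓❓❓❓❓❓❓❓❓❓❓❓
❓❓❓❓❓❓❓❓❓❓❓❓❓❓❓
❓❓❓❓❓❓❓❓❓❓❓❓❓❓❓
❓❓❓❓❓❓❓❓❓❓❓❓❓❓❓
❓❓❓⬜🚪⬜⬜⬛⬛❓❓❓❓❓❓
❓❓❓⬜⬜⬜⬜⬛⬛⬛⬛❓❓❓❓
❓❓❓⬜⬜⬜⬜⬛⬛⬛⬛❓❓❓❓
❓❓❓⬜⬜⬜⬜🔴⬜⬜⬜❓❓❓❓
❓❓❓⬜⬜⬜⬜⬛⬛⬛⬛❓❓❓❓
❓❓❓⬜⬜⬜⬜⬛⬛⬛⬛❓❓❓❓
❓❓❓❓❓❓❓❓❓❓❓❓❓❓❓
❓❓❓❓❓❓❓❓❓❓❓❓❓❓❓
❓❓❓❓❓❓❓❓❓❓❓❓❓❓❓
❓❓❓❓❓❓❓❓❓❓❓❓❓❓❓
❓❓❓❓❓❓❓❓❓❓❓❓❓❓❓

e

❓❓❓❓❓❓❓❓❓❓❓❓❓❓❓
❓❓❓❓❓❓❓❓❓❓❓❓❓❓❓
❓❓❓❓❓❓❓❓❓❓❓❓❓❓❓
❓❓❓❓❓❓❓❓❓❓❓❓❓❓❓
❓❓⬜🚪⬜⬜⬛⬛❓❓❓❓❓❓❓
❓❓⬜⬜⬜⬜⬛⬛⬛⬛❓❓❓❓❓
❓❓⬜⬜⬜⬜⬛⬛⬛⬛❓❓❓❓❓
❓❓⬜⬜⬜⬜⬜🔴⬜⬜❓❓❓❓❓
❓❓⬜⬜⬜⬜⬛⬛⬛⬛❓❓❓❓❓
❓❓⬜⬜⬜⬜⬛⬛⬛⬛❓❓❓❓❓
❓❓❓❓❓❓❓❓❓❓❓❓❓❓❓
❓❓❓❓❓❓❓❓❓❓❓❓❓❓❓
❓❓❓❓❓❓❓❓❓❓❓❓❓❓❓
❓❓❓❓❓❓❓❓❓❓❓❓❓❓❓
❓❓❓❓❓❓❓❓❓❓❓❓❓❓❓

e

❓❓❓❓❓❓❓❓❓❓❓❓❓❓❓
❓❓❓❓❓❓❓❓❓❓❓❓❓❓❓
❓❓❓❓❓❓❓❓❓❓❓❓❓❓❓
❓❓❓❓❓❓❓❓❓❓❓❓❓❓❓
❓⬜🚪⬜⬜⬛⬛❓❓❓❓❓❓❓❓
❓⬜⬜⬜⬜⬛⬛⬛⬛⬛❓❓❓❓❓
❓⬜⬜⬜⬜⬛⬛⬛⬛⬛❓❓❓❓❓
❓⬜⬜⬜⬜⬜⬜🔴⬜⬜❓❓❓❓❓
❓⬜⬜⬜⬜⬛⬛⬛⬛⬛❓❓❓❓❓
❓⬜⬜⬜⬜⬛⬛⬛⬛⬛❓❓❓❓❓
❓❓❓❓❓❓❓❓❓❓❓❓❓❓❓
❓❓❓❓❓❓❓❓❓❓❓❓❓❓❓
❓❓❓❓❓❓❓❓❓❓❓❓❓❓❓
❓❓❓❓❓❓❓❓❓❓❓❓❓❓❓
❓❓❓❓❓❓❓❓❓❓❓❓❓❓❓

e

❓❓❓❓❓❓❓❓❓❓❓❓❓❓❓
❓❓❓❓❓❓❓❓❓❓❓❓❓❓❓
❓❓❓❓❓❓❓❓❓❓❓❓❓❓❓
❓❓❓❓❓❓❓❓❓❓❓❓❓❓❓
⬜🚪⬜⬜⬛⬛❓❓❓❓❓❓❓❓❓
⬜⬜⬜⬜⬛⬛⬛⬛⬛⬜❓❓❓❓❓
⬜⬜⬜⬜⬛⬛⬛⬛⬛⬜❓❓❓❓❓
⬜⬜⬜⬜⬜⬜⬜🔴⬜⬜❓❓❓❓❓
⬜⬜⬜⬜⬛⬛⬛⬛⬛⬛❓❓❓❓❓
⬜⬜⬜⬜⬛⬛⬛⬛⬛⬛❓❓❓❓❓
❓❓❓❓❓❓❓❓❓❓❓❓❓❓❓
❓❓❓❓❓❓❓❓❓❓❓❓❓❓❓
❓❓❓❓❓❓❓❓❓❓❓❓❓❓❓
❓❓❓❓❓❓❓❓❓❓❓❓❓❓❓
❓❓❓❓❓❓❓❓❓❓❓❓❓❓❓

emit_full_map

⬜🚪⬜⬜⬛⬛❓❓❓❓
⬜⬜⬜⬜⬛⬛⬛⬛⬛⬜
⬜⬜⬜⬜⬛⬛⬛⬛⬛⬜
⬜⬜⬜⬜⬜⬜⬜🔴⬜⬜
⬜⬜⬜⬜⬛⬛⬛⬛⬛⬛
⬜⬜⬜⬜⬛⬛⬛⬛⬛⬛


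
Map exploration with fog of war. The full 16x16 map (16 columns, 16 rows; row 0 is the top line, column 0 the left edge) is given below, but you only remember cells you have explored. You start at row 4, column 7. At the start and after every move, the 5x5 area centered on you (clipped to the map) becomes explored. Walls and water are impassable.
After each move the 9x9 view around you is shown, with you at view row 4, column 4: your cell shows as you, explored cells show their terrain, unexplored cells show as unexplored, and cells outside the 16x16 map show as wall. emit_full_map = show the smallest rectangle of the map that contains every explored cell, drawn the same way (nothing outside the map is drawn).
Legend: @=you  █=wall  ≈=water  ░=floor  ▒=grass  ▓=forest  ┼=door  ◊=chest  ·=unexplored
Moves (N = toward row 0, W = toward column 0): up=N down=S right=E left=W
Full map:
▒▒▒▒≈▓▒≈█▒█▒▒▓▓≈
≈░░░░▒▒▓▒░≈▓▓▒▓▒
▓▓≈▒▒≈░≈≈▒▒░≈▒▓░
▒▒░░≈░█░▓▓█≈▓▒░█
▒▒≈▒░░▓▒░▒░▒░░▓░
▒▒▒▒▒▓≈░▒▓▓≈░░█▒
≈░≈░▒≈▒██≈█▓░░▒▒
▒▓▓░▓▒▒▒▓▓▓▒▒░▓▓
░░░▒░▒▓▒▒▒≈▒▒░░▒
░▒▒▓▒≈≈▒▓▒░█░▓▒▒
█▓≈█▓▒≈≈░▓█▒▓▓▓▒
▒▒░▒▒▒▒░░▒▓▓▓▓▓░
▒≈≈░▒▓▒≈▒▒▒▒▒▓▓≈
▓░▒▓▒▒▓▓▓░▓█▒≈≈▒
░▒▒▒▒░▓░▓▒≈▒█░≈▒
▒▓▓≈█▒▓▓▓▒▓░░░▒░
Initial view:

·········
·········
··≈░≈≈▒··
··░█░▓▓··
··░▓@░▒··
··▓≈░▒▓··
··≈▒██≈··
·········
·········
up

█████████
·········
··▒▒▓▒░··
··≈░≈≈▒··
··░█@▓▓··
··░▓▒░▒··
··▓≈░▒▓··
··≈▒██≈··
·········

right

█████████
·········
·▒▒▓▒░≈··
·≈░≈≈▒▒··
·░█░@▓█··
·░▓▒░▒░··
·▓≈░▒▓▓··
·≈▒██≈···
·········

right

█████████
·········
▒▒▓▒░≈▓··
≈░≈≈▒▒░··
░█░▓@█≈··
░▓▒░▒░▒··
▓≈░▒▓▓≈··
≈▒██≈····
·········

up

█████████
█████████
··≈█▒█▒··
▒▒▓▒░≈▓··
≈░≈≈@▒░··
░█░▓▓█≈··
░▓▒░▒░▒··
▓≈░▒▓▓≈··
≈▒██≈····

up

█████████
█████████
█████████
··≈█▒█▒··
▒▒▓▒@≈▓··
≈░≈≈▒▒░··
░█░▓▓█≈··
░▓▒░▒░▒··
▓≈░▒▓▓≈··

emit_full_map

··≈█▒█▒
▒▒▓▒@≈▓
≈░≈≈▒▒░
░█░▓▓█≈
░▓▒░▒░▒
▓≈░▒▓▓≈
≈▒██≈··

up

█████████
█████████
█████████
█████████
··≈█@█▒··
▒▒▓▒░≈▓··
≈░≈≈▒▒░··
░█░▓▓█≈··
░▓▒░▒░▒··

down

█████████
█████████
█████████
··≈█▒█▒··
▒▒▓▒@≈▓··
≈░≈≈▒▒░··
░█░▓▓█≈··
░▓▒░▒░▒··
▓≈░▒▓▓≈··

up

█████████
█████████
█████████
█████████
··≈█@█▒··
▒▒▓▒░≈▓··
≈░≈≈▒▒░··
░█░▓▓█≈··
░▓▒░▒░▒··


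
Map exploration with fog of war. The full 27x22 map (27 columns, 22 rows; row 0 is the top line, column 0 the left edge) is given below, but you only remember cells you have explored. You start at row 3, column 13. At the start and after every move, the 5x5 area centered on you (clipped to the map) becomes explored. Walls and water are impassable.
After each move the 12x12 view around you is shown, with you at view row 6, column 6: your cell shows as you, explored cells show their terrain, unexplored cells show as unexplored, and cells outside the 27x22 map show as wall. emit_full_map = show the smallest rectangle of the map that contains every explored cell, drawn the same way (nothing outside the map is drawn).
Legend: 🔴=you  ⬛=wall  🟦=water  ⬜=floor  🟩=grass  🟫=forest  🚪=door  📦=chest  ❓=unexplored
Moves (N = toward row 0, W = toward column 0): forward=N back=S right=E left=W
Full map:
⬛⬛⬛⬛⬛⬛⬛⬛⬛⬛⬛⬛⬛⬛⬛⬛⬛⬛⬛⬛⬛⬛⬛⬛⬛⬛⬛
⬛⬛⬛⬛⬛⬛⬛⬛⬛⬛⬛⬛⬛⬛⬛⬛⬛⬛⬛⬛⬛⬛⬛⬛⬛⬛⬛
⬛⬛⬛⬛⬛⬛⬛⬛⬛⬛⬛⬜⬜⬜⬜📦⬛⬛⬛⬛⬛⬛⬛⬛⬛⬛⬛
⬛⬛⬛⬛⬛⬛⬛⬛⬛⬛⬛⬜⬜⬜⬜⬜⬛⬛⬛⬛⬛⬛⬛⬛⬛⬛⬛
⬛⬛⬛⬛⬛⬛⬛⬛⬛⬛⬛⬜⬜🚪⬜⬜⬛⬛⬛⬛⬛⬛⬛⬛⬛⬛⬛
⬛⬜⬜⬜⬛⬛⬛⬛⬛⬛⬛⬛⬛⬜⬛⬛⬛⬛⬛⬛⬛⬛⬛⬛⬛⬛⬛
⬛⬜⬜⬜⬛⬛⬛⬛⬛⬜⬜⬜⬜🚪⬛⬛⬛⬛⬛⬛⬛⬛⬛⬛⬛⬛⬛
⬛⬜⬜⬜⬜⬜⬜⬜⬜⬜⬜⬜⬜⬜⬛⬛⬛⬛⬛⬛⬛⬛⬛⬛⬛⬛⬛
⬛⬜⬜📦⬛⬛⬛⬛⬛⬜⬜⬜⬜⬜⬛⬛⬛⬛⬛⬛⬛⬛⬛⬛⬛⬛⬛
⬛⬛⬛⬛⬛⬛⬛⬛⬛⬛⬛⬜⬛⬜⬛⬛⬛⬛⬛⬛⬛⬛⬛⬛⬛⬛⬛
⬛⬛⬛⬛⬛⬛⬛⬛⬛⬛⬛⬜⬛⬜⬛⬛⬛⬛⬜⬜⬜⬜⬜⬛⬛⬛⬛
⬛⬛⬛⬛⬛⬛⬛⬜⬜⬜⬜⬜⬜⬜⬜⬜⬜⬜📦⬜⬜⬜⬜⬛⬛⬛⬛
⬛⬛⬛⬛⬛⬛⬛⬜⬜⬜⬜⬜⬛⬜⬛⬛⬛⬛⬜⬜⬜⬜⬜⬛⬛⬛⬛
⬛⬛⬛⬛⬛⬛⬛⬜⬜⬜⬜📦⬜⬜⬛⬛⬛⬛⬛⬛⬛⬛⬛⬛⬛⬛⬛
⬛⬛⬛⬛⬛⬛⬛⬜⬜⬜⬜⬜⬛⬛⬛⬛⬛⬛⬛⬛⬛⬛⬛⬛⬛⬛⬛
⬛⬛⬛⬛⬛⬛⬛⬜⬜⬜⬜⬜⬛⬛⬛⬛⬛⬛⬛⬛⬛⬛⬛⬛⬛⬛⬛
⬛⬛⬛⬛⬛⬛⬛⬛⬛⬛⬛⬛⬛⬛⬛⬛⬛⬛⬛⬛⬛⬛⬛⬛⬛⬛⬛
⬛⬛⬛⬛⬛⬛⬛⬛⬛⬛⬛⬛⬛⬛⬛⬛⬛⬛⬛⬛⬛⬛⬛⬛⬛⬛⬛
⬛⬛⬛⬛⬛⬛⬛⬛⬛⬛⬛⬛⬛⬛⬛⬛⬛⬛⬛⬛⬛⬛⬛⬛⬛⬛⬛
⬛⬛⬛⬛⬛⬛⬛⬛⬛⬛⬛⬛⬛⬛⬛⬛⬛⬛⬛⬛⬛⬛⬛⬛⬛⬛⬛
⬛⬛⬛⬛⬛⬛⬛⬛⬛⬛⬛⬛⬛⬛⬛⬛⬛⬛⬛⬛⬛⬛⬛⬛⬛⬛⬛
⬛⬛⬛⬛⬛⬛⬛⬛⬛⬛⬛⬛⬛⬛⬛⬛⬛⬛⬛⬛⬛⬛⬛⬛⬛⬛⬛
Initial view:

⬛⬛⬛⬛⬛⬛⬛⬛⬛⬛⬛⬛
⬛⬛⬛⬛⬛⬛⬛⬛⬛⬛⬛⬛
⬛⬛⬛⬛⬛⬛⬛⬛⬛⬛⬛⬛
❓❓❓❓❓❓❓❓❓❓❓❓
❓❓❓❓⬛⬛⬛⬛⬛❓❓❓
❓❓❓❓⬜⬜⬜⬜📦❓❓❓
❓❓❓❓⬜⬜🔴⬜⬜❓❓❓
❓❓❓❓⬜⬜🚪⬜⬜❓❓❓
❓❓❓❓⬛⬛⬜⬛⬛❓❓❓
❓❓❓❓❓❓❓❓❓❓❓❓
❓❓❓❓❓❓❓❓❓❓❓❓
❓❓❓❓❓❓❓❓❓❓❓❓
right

⬛⬛⬛⬛⬛⬛⬛⬛⬛⬛⬛⬛
⬛⬛⬛⬛⬛⬛⬛⬛⬛⬛⬛⬛
⬛⬛⬛⬛⬛⬛⬛⬛⬛⬛⬛⬛
❓❓❓❓❓❓❓❓❓❓❓❓
❓❓❓⬛⬛⬛⬛⬛⬛❓❓❓
❓❓❓⬜⬜⬜⬜📦⬛❓❓❓
❓❓❓⬜⬜⬜🔴⬜⬛❓❓❓
❓❓❓⬜⬜🚪⬜⬜⬛❓❓❓
❓❓❓⬛⬛⬜⬛⬛⬛❓❓❓
❓❓❓❓❓❓❓❓❓❓❓❓
❓❓❓❓❓❓❓❓❓❓❓❓
❓❓❓❓❓❓❓❓❓❓❓❓

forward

⬛⬛⬛⬛⬛⬛⬛⬛⬛⬛⬛⬛
⬛⬛⬛⬛⬛⬛⬛⬛⬛⬛⬛⬛
⬛⬛⬛⬛⬛⬛⬛⬛⬛⬛⬛⬛
⬛⬛⬛⬛⬛⬛⬛⬛⬛⬛⬛⬛
❓❓❓❓⬛⬛⬛⬛⬛❓❓❓
❓❓❓⬛⬛⬛⬛⬛⬛❓❓❓
❓❓❓⬜⬜⬜🔴📦⬛❓❓❓
❓❓❓⬜⬜⬜⬜⬜⬛❓❓❓
❓❓❓⬜⬜🚪⬜⬜⬛❓❓❓
❓❓❓⬛⬛⬜⬛⬛⬛❓❓❓
❓❓❓❓❓❓❓❓❓❓❓❓
❓❓❓❓❓❓❓❓❓❓❓❓

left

⬛⬛⬛⬛⬛⬛⬛⬛⬛⬛⬛⬛
⬛⬛⬛⬛⬛⬛⬛⬛⬛⬛⬛⬛
⬛⬛⬛⬛⬛⬛⬛⬛⬛⬛⬛⬛
⬛⬛⬛⬛⬛⬛⬛⬛⬛⬛⬛⬛
❓❓❓❓⬛⬛⬛⬛⬛⬛❓❓
❓❓❓❓⬛⬛⬛⬛⬛⬛❓❓
❓❓❓❓⬜⬜🔴⬜📦⬛❓❓
❓❓❓❓⬜⬜⬜⬜⬜⬛❓❓
❓❓❓❓⬜⬜🚪⬜⬜⬛❓❓
❓❓❓❓⬛⬛⬜⬛⬛⬛❓❓
❓❓❓❓❓❓❓❓❓❓❓❓
❓❓❓❓❓❓❓❓❓❓❓❓

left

⬛⬛⬛⬛⬛⬛⬛⬛⬛⬛⬛⬛
⬛⬛⬛⬛⬛⬛⬛⬛⬛⬛⬛⬛
⬛⬛⬛⬛⬛⬛⬛⬛⬛⬛⬛⬛
⬛⬛⬛⬛⬛⬛⬛⬛⬛⬛⬛⬛
❓❓❓❓⬛⬛⬛⬛⬛⬛⬛❓
❓❓❓❓⬛⬛⬛⬛⬛⬛⬛❓
❓❓❓❓⬛⬜🔴⬜⬜📦⬛❓
❓❓❓❓⬛⬜⬜⬜⬜⬜⬛❓
❓❓❓❓⬛⬜⬜🚪⬜⬜⬛❓
❓❓❓❓❓⬛⬛⬜⬛⬛⬛❓
❓❓❓❓❓❓❓❓❓❓❓❓
❓❓❓❓❓❓❓❓❓❓❓❓

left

⬛⬛⬛⬛⬛⬛⬛⬛⬛⬛⬛⬛
⬛⬛⬛⬛⬛⬛⬛⬛⬛⬛⬛⬛
⬛⬛⬛⬛⬛⬛⬛⬛⬛⬛⬛⬛
⬛⬛⬛⬛⬛⬛⬛⬛⬛⬛⬛⬛
❓❓❓❓⬛⬛⬛⬛⬛⬛⬛⬛
❓❓❓❓⬛⬛⬛⬛⬛⬛⬛⬛
❓❓❓❓⬛⬛🔴⬜⬜⬜📦⬛
❓❓❓❓⬛⬛⬜⬜⬜⬜⬜⬛
❓❓❓❓⬛⬛⬜⬜🚪⬜⬜⬛
❓❓❓❓❓❓⬛⬛⬜⬛⬛⬛
❓❓❓❓❓❓❓❓❓❓❓❓
❓❓❓❓❓❓❓❓❓❓❓❓

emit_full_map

⬛⬛⬛⬛⬛⬛⬛⬛
⬛⬛⬛⬛⬛⬛⬛⬛
⬛⬛🔴⬜⬜⬜📦⬛
⬛⬛⬜⬜⬜⬜⬜⬛
⬛⬛⬜⬜🚪⬜⬜⬛
❓❓⬛⬛⬜⬛⬛⬛

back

⬛⬛⬛⬛⬛⬛⬛⬛⬛⬛⬛⬛
⬛⬛⬛⬛⬛⬛⬛⬛⬛⬛⬛⬛
⬛⬛⬛⬛⬛⬛⬛⬛⬛⬛⬛⬛
❓❓❓❓⬛⬛⬛⬛⬛⬛⬛⬛
❓❓❓❓⬛⬛⬛⬛⬛⬛⬛⬛
❓❓❓❓⬛⬛⬜⬜⬜⬜📦⬛
❓❓❓❓⬛⬛🔴⬜⬜⬜⬜⬛
❓❓❓❓⬛⬛⬜⬜🚪⬜⬜⬛
❓❓❓❓⬛⬛⬛⬛⬜⬛⬛⬛
❓❓❓❓❓❓❓❓❓❓❓❓
❓❓❓❓❓❓❓❓❓❓❓❓
❓❓❓❓❓❓❓❓❓❓❓❓

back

⬛⬛⬛⬛⬛⬛⬛⬛⬛⬛⬛⬛
⬛⬛⬛⬛⬛⬛⬛⬛⬛⬛⬛⬛
❓❓❓❓⬛⬛⬛⬛⬛⬛⬛⬛
❓❓❓❓⬛⬛⬛⬛⬛⬛⬛⬛
❓❓❓❓⬛⬛⬜⬜⬜⬜📦⬛
❓❓❓❓⬛⬛⬜⬜⬜⬜⬜⬛
❓❓❓❓⬛⬛🔴⬜🚪⬜⬜⬛
❓❓❓❓⬛⬛⬛⬛⬜⬛⬛⬛
❓❓❓❓⬜⬜⬜⬜🚪❓❓❓
❓❓❓❓❓❓❓❓❓❓❓❓
❓❓❓❓❓❓❓❓❓❓❓❓
❓❓❓❓❓❓❓❓❓❓❓❓

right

⬛⬛⬛⬛⬛⬛⬛⬛⬛⬛⬛⬛
⬛⬛⬛⬛⬛⬛⬛⬛⬛⬛⬛⬛
❓❓❓⬛⬛⬛⬛⬛⬛⬛⬛❓
❓❓❓⬛⬛⬛⬛⬛⬛⬛⬛❓
❓❓❓⬛⬛⬜⬜⬜⬜📦⬛❓
❓❓❓⬛⬛⬜⬜⬜⬜⬜⬛❓
❓❓❓⬛⬛⬜🔴🚪⬜⬜⬛❓
❓❓❓⬛⬛⬛⬛⬜⬛⬛⬛❓
❓❓❓⬜⬜⬜⬜🚪⬛❓❓❓
❓❓❓❓❓❓❓❓❓❓❓❓
❓❓❓❓❓❓❓❓❓❓❓❓
❓❓❓❓❓❓❓❓❓❓❓❓

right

⬛⬛⬛⬛⬛⬛⬛⬛⬛⬛⬛⬛
⬛⬛⬛⬛⬛⬛⬛⬛⬛⬛⬛⬛
❓❓⬛⬛⬛⬛⬛⬛⬛⬛❓❓
❓❓⬛⬛⬛⬛⬛⬛⬛⬛❓❓
❓❓⬛⬛⬜⬜⬜⬜📦⬛❓❓
❓❓⬛⬛⬜⬜⬜⬜⬜⬛❓❓
❓❓⬛⬛⬜⬜🔴⬜⬜⬛❓❓
❓❓⬛⬛⬛⬛⬜⬛⬛⬛❓❓
❓❓⬜⬜⬜⬜🚪⬛⬛❓❓❓
❓❓❓❓❓❓❓❓❓❓❓❓
❓❓❓❓❓❓❓❓❓❓❓❓
❓❓❓❓❓❓❓❓❓❓❓❓

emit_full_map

⬛⬛⬛⬛⬛⬛⬛⬛
⬛⬛⬛⬛⬛⬛⬛⬛
⬛⬛⬜⬜⬜⬜📦⬛
⬛⬛⬜⬜⬜⬜⬜⬛
⬛⬛⬜⬜🔴⬜⬜⬛
⬛⬛⬛⬛⬜⬛⬛⬛
⬜⬜⬜⬜🚪⬛⬛❓

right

⬛⬛⬛⬛⬛⬛⬛⬛⬛⬛⬛⬛
⬛⬛⬛⬛⬛⬛⬛⬛⬛⬛⬛⬛
❓⬛⬛⬛⬛⬛⬛⬛⬛❓❓❓
❓⬛⬛⬛⬛⬛⬛⬛⬛❓❓❓
❓⬛⬛⬜⬜⬜⬜📦⬛❓❓❓
❓⬛⬛⬜⬜⬜⬜⬜⬛❓❓❓
❓⬛⬛⬜⬜🚪🔴⬜⬛❓❓❓
❓⬛⬛⬛⬛⬜⬛⬛⬛❓❓❓
❓⬜⬜⬜⬜🚪⬛⬛⬛❓❓❓
❓❓❓❓❓❓❓❓❓❓❓❓
❓❓❓❓❓❓❓❓❓❓❓❓
❓❓❓❓❓❓❓❓❓❓❓❓

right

⬛⬛⬛⬛⬛⬛⬛⬛⬛⬛⬛⬛
⬛⬛⬛⬛⬛⬛⬛⬛⬛⬛⬛⬛
⬛⬛⬛⬛⬛⬛⬛⬛❓❓❓❓
⬛⬛⬛⬛⬛⬛⬛⬛❓❓❓❓
⬛⬛⬜⬜⬜⬜📦⬛⬛❓❓❓
⬛⬛⬜⬜⬜⬜⬜⬛⬛❓❓❓
⬛⬛⬜⬜🚪⬜🔴⬛⬛❓❓❓
⬛⬛⬛⬛⬜⬛⬛⬛⬛❓❓❓
⬜⬜⬜⬜🚪⬛⬛⬛⬛❓❓❓
❓❓❓❓❓❓❓❓❓❓❓❓
❓❓❓❓❓❓❓❓❓❓❓❓
❓❓❓❓❓❓❓❓❓❓❓❓

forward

⬛⬛⬛⬛⬛⬛⬛⬛⬛⬛⬛⬛
⬛⬛⬛⬛⬛⬛⬛⬛⬛⬛⬛⬛
⬛⬛⬛⬛⬛⬛⬛⬛⬛⬛⬛⬛
⬛⬛⬛⬛⬛⬛⬛⬛❓❓❓❓
⬛⬛⬛⬛⬛⬛⬛⬛⬛❓❓❓
⬛⬛⬜⬜⬜⬜📦⬛⬛❓❓❓
⬛⬛⬜⬜⬜⬜🔴⬛⬛❓❓❓
⬛⬛⬜⬜🚪⬜⬜⬛⬛❓❓❓
⬛⬛⬛⬛⬜⬛⬛⬛⬛❓❓❓
⬜⬜⬜⬜🚪⬛⬛⬛⬛❓❓❓
❓❓❓❓❓❓❓❓❓❓❓❓
❓❓❓❓❓❓❓❓❓❓❓❓

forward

⬛⬛⬛⬛⬛⬛⬛⬛⬛⬛⬛⬛
⬛⬛⬛⬛⬛⬛⬛⬛⬛⬛⬛⬛
⬛⬛⬛⬛⬛⬛⬛⬛⬛⬛⬛⬛
⬛⬛⬛⬛⬛⬛⬛⬛⬛⬛⬛⬛
⬛⬛⬛⬛⬛⬛⬛⬛⬛❓❓❓
⬛⬛⬛⬛⬛⬛⬛⬛⬛❓❓❓
⬛⬛⬜⬜⬜⬜🔴⬛⬛❓❓❓
⬛⬛⬜⬜⬜⬜⬜⬛⬛❓❓❓
⬛⬛⬜⬜🚪⬜⬜⬛⬛❓❓❓
⬛⬛⬛⬛⬜⬛⬛⬛⬛❓❓❓
⬜⬜⬜⬜🚪⬛⬛⬛⬛❓❓❓
❓❓❓❓❓❓❓❓❓❓❓❓

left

⬛⬛⬛⬛⬛⬛⬛⬛⬛⬛⬛⬛
⬛⬛⬛⬛⬛⬛⬛⬛⬛⬛⬛⬛
⬛⬛⬛⬛⬛⬛⬛⬛⬛⬛⬛⬛
⬛⬛⬛⬛⬛⬛⬛⬛⬛⬛⬛⬛
❓⬛⬛⬛⬛⬛⬛⬛⬛⬛❓❓
❓⬛⬛⬛⬛⬛⬛⬛⬛⬛❓❓
❓⬛⬛⬜⬜⬜🔴📦⬛⬛❓❓
❓⬛⬛⬜⬜⬜⬜⬜⬛⬛❓❓
❓⬛⬛⬜⬜🚪⬜⬜⬛⬛❓❓
❓⬛⬛⬛⬛⬜⬛⬛⬛⬛❓❓
❓⬜⬜⬜⬜🚪⬛⬛⬛⬛❓❓
❓❓❓❓❓❓❓❓❓❓❓❓

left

⬛⬛⬛⬛⬛⬛⬛⬛⬛⬛⬛⬛
⬛⬛⬛⬛⬛⬛⬛⬛⬛⬛⬛⬛
⬛⬛⬛⬛⬛⬛⬛⬛⬛⬛⬛⬛
⬛⬛⬛⬛⬛⬛⬛⬛⬛⬛⬛⬛
❓❓⬛⬛⬛⬛⬛⬛⬛⬛⬛❓
❓❓⬛⬛⬛⬛⬛⬛⬛⬛⬛❓
❓❓⬛⬛⬜⬜🔴⬜📦⬛⬛❓
❓❓⬛⬛⬜⬜⬜⬜⬜⬛⬛❓
❓❓⬛⬛⬜⬜🚪⬜⬜⬛⬛❓
❓❓⬛⬛⬛⬛⬜⬛⬛⬛⬛❓
❓❓⬜⬜⬜⬜🚪⬛⬛⬛⬛❓
❓❓❓❓❓❓❓❓❓❓❓❓

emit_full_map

⬛⬛⬛⬛⬛⬛⬛⬛⬛
⬛⬛⬛⬛⬛⬛⬛⬛⬛
⬛⬛⬜⬜🔴⬜📦⬛⬛
⬛⬛⬜⬜⬜⬜⬜⬛⬛
⬛⬛⬜⬜🚪⬜⬜⬛⬛
⬛⬛⬛⬛⬜⬛⬛⬛⬛
⬜⬜⬜⬜🚪⬛⬛⬛⬛

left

⬛⬛⬛⬛⬛⬛⬛⬛⬛⬛⬛⬛
⬛⬛⬛⬛⬛⬛⬛⬛⬛⬛⬛⬛
⬛⬛⬛⬛⬛⬛⬛⬛⬛⬛⬛⬛
⬛⬛⬛⬛⬛⬛⬛⬛⬛⬛⬛⬛
❓❓❓⬛⬛⬛⬛⬛⬛⬛⬛⬛
❓❓❓⬛⬛⬛⬛⬛⬛⬛⬛⬛
❓❓❓⬛⬛⬜🔴⬜⬜📦⬛⬛
❓❓❓⬛⬛⬜⬜⬜⬜⬜⬛⬛
❓❓❓⬛⬛⬜⬜🚪⬜⬜⬛⬛
❓❓❓⬛⬛⬛⬛⬜⬛⬛⬛⬛
❓❓❓⬜⬜⬜⬜🚪⬛⬛⬛⬛
❓❓❓❓❓❓❓❓❓❓❓❓

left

⬛⬛⬛⬛⬛⬛⬛⬛⬛⬛⬛⬛
⬛⬛⬛⬛⬛⬛⬛⬛⬛⬛⬛⬛
⬛⬛⬛⬛⬛⬛⬛⬛⬛⬛⬛⬛
⬛⬛⬛⬛⬛⬛⬛⬛⬛⬛⬛⬛
❓❓❓❓⬛⬛⬛⬛⬛⬛⬛⬛
❓❓❓❓⬛⬛⬛⬛⬛⬛⬛⬛
❓❓❓❓⬛⬛🔴⬜⬜⬜📦⬛
❓❓❓❓⬛⬛⬜⬜⬜⬜⬜⬛
❓❓❓❓⬛⬛⬜⬜🚪⬜⬜⬛
❓❓❓❓⬛⬛⬛⬛⬜⬛⬛⬛
❓❓❓❓⬜⬜⬜⬜🚪⬛⬛⬛
❓❓❓❓❓❓❓❓❓❓❓❓

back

⬛⬛⬛⬛⬛⬛⬛⬛⬛⬛⬛⬛
⬛⬛⬛⬛⬛⬛⬛⬛⬛⬛⬛⬛
⬛⬛⬛⬛⬛⬛⬛⬛⬛⬛⬛⬛
❓❓❓❓⬛⬛⬛⬛⬛⬛⬛⬛
❓❓❓❓⬛⬛⬛⬛⬛⬛⬛⬛
❓❓❓❓⬛⬛⬜⬜⬜⬜📦⬛
❓❓❓❓⬛⬛🔴⬜⬜⬜⬜⬛
❓❓❓❓⬛⬛⬜⬜🚪⬜⬜⬛
❓❓❓❓⬛⬛⬛⬛⬜⬛⬛⬛
❓❓❓❓⬜⬜⬜⬜🚪⬛⬛⬛
❓❓❓❓❓❓❓❓❓❓❓❓
❓❓❓❓❓❓❓❓❓❓❓❓

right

⬛⬛⬛⬛⬛⬛⬛⬛⬛⬛⬛⬛
⬛⬛⬛⬛⬛⬛⬛⬛⬛⬛⬛⬛
⬛⬛⬛⬛⬛⬛⬛⬛⬛⬛⬛⬛
❓❓❓⬛⬛⬛⬛⬛⬛⬛⬛⬛
❓❓❓⬛⬛⬛⬛⬛⬛⬛⬛⬛
❓❓❓⬛⬛⬜⬜⬜⬜📦⬛⬛
❓❓❓⬛⬛⬜🔴⬜⬜⬜⬛⬛
❓❓❓⬛⬛⬜⬜🚪⬜⬜⬛⬛
❓❓❓⬛⬛⬛⬛⬜⬛⬛⬛⬛
❓❓❓⬜⬜⬜⬜🚪⬛⬛⬛⬛
❓❓❓❓❓❓❓❓❓❓❓❓
❓❓❓❓❓❓❓❓❓❓❓❓

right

⬛⬛⬛⬛⬛⬛⬛⬛⬛⬛⬛⬛
⬛⬛⬛⬛⬛⬛⬛⬛⬛⬛⬛⬛
⬛⬛⬛⬛⬛⬛⬛⬛⬛⬛⬛⬛
❓❓⬛⬛⬛⬛⬛⬛⬛⬛⬛❓
❓❓⬛⬛⬛⬛⬛⬛⬛⬛⬛❓
❓❓⬛⬛⬜⬜⬜⬜📦⬛⬛❓
❓❓⬛⬛⬜⬜🔴⬜⬜⬛⬛❓
❓❓⬛⬛⬜⬜🚪⬜⬜⬛⬛❓
❓❓⬛⬛⬛⬛⬜⬛⬛⬛⬛❓
❓❓⬜⬜⬜⬜🚪⬛⬛⬛⬛❓
❓❓❓❓❓❓❓❓❓❓❓❓
❓❓❓❓❓❓❓❓❓❓❓❓

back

⬛⬛⬛⬛⬛⬛⬛⬛⬛⬛⬛⬛
⬛⬛⬛⬛⬛⬛⬛⬛⬛⬛⬛⬛
❓❓⬛⬛⬛⬛⬛⬛⬛⬛⬛❓
❓❓⬛⬛⬛⬛⬛⬛⬛⬛⬛❓
❓❓⬛⬛⬜⬜⬜⬜📦⬛⬛❓
❓❓⬛⬛⬜⬜⬜⬜⬜⬛⬛❓
❓❓⬛⬛⬜⬜🔴⬜⬜⬛⬛❓
❓❓⬛⬛⬛⬛⬜⬛⬛⬛⬛❓
❓❓⬜⬜⬜⬜🚪⬛⬛⬛⬛❓
❓❓❓❓❓❓❓❓❓❓❓❓
❓❓❓❓❓❓❓❓❓❓❓❓
❓❓❓❓❓❓❓❓❓❓❓❓

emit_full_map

⬛⬛⬛⬛⬛⬛⬛⬛⬛
⬛⬛⬛⬛⬛⬛⬛⬛⬛
⬛⬛⬜⬜⬜⬜📦⬛⬛
⬛⬛⬜⬜⬜⬜⬜⬛⬛
⬛⬛⬜⬜🔴⬜⬜⬛⬛
⬛⬛⬛⬛⬜⬛⬛⬛⬛
⬜⬜⬜⬜🚪⬛⬛⬛⬛

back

⬛⬛⬛⬛⬛⬛⬛⬛⬛⬛⬛⬛
❓❓⬛⬛⬛⬛⬛⬛⬛⬛⬛❓
❓❓⬛⬛⬛⬛⬛⬛⬛⬛⬛❓
❓❓⬛⬛⬜⬜⬜⬜📦⬛⬛❓
❓❓⬛⬛⬜⬜⬜⬜⬜⬛⬛❓
❓❓⬛⬛⬜⬜🚪⬜⬜⬛⬛❓
❓❓⬛⬛⬛⬛🔴⬛⬛⬛⬛❓
❓❓⬜⬜⬜⬜🚪⬛⬛⬛⬛❓
❓❓❓❓⬜⬜⬜⬛⬛❓❓❓
❓❓❓❓❓❓❓❓❓❓❓❓
❓❓❓❓❓❓❓❓❓❓❓❓
❓❓❓❓❓❓❓❓❓❓❓❓

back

❓❓⬛⬛⬛⬛⬛⬛⬛⬛⬛❓
❓❓⬛⬛⬛⬛⬛⬛⬛⬛⬛❓
❓❓⬛⬛⬜⬜⬜⬜📦⬛⬛❓
❓❓⬛⬛⬜⬜⬜⬜⬜⬛⬛❓
❓❓⬛⬛⬜⬜🚪⬜⬜⬛⬛❓
❓❓⬛⬛⬛⬛⬜⬛⬛⬛⬛❓
❓❓⬜⬜⬜⬜🔴⬛⬛⬛⬛❓
❓❓❓❓⬜⬜⬜⬛⬛❓❓❓
❓❓❓❓⬜⬜⬜⬛⬛❓❓❓
❓❓❓❓❓❓❓❓❓❓❓❓
❓❓❓❓❓❓❓❓❓❓❓❓
❓❓❓❓❓❓❓❓❓❓❓❓

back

❓❓⬛⬛⬛⬛⬛⬛⬛⬛⬛❓
❓❓⬛⬛⬜⬜⬜⬜📦⬛⬛❓
❓❓⬛⬛⬜⬜⬜⬜⬜⬛⬛❓
❓❓⬛⬛⬜⬜🚪⬜⬜⬛⬛❓
❓❓⬛⬛⬛⬛⬜⬛⬛⬛⬛❓
❓❓⬜⬜⬜⬜🚪⬛⬛⬛⬛❓
❓❓❓❓⬜⬜🔴⬛⬛❓❓❓
❓❓❓❓⬜⬜⬜⬛⬛❓❓❓
❓❓❓❓⬜⬛⬜⬛⬛❓❓❓
❓❓❓❓❓❓❓❓❓❓❓❓
❓❓❓❓❓❓❓❓❓❓❓❓
❓❓❓❓❓❓❓❓❓❓❓❓

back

❓❓⬛⬛⬜⬜⬜⬜📦⬛⬛❓
❓❓⬛⬛⬜⬜⬜⬜⬜⬛⬛❓
❓❓⬛⬛⬜⬜🚪⬜⬜⬛⬛❓
❓❓⬛⬛⬛⬛⬜⬛⬛⬛⬛❓
❓❓⬜⬜⬜⬜🚪⬛⬛⬛⬛❓
❓❓❓❓⬜⬜⬜⬛⬛❓❓❓
❓❓❓❓⬜⬜🔴⬛⬛❓❓❓
❓❓❓❓⬜⬛⬜⬛⬛❓❓❓
❓❓❓❓⬜⬛⬜⬛⬛❓❓❓
❓❓❓❓❓❓❓❓❓❓❓❓
❓❓❓❓❓❓❓❓❓❓❓❓
❓❓❓❓❓❓❓❓❓❓❓❓

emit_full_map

⬛⬛⬛⬛⬛⬛⬛⬛⬛
⬛⬛⬛⬛⬛⬛⬛⬛⬛
⬛⬛⬜⬜⬜⬜📦⬛⬛
⬛⬛⬜⬜⬜⬜⬜⬛⬛
⬛⬛⬜⬜🚪⬜⬜⬛⬛
⬛⬛⬛⬛⬜⬛⬛⬛⬛
⬜⬜⬜⬜🚪⬛⬛⬛⬛
❓❓⬜⬜⬜⬛⬛❓❓
❓❓⬜⬜🔴⬛⬛❓❓
❓❓⬜⬛⬜⬛⬛❓❓
❓❓⬜⬛⬜⬛⬛❓❓
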